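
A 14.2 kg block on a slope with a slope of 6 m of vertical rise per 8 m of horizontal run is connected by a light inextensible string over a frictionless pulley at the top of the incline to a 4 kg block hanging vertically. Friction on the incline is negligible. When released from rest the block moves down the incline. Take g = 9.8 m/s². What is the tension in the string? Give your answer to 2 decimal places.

48.94 N

For the block on the incline: the weight component along the slope is m₁g sin 36.87° = 14.2 × 9.8 × 0.6000 = 83.496 N and the normal force is N = m₁g cos 36.87° = 111.328 N.
Newton's second law for the block (down-slope positive): 83.496 − T = 14.2 a. For the hanging block (upward positive): T − 4 × 9.8 = 4 a.
Adding the two equations eliminates T: 44.296 = 18.2 a, so a = 2.4338 m/s².
Then from the hanging block's equation, T = 4 × (9.8 + 2.4338) = 48.935 N.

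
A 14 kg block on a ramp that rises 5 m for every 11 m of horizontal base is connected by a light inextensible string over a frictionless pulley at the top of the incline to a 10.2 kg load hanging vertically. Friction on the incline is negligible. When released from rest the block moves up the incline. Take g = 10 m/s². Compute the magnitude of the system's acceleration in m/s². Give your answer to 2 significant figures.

For the block on the incline: the weight component along the slope is m₁g sin 24.44° = 14 × 10 × 0.4138 = 57.932 N and the normal force is N = m₁g cos 24.44° = 127.451 N.
Newton's second law for the block (up-slope positive): T − 57.932 = 14 a. For the hanging load (downward positive): 10.2 × 10 − T = 10.2 a.
Adding the two equations eliminates T: 44.068 = 24.2 a, so a = 1.8210 m/s².

1.8 m/s²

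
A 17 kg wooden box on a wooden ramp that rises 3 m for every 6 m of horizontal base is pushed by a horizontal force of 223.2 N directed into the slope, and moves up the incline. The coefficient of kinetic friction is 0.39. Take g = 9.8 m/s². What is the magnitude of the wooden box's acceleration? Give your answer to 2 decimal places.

1.65 m/s²

The horizontal push has components F cos 26.57° = 223.2 × 0.8944 = 199.630 N up the incline and F sin 26.57° = 223.2 × 0.4472 = 99.815 N pressing into the surface.
The normal force is therefore N = mg cos 26.57° + F sin 26.57° = 149.007 + 99.815 = 248.822 N, and kinetic friction down the slope is μN = 0.39 × 248.822 = 97.041 N.
Along the incline: F cos 26.57° − mg sin 26.57° − μN = ma, so 199.630 − 74.504 − 97.041 = 17 a, giving a = 1.6521 m/s².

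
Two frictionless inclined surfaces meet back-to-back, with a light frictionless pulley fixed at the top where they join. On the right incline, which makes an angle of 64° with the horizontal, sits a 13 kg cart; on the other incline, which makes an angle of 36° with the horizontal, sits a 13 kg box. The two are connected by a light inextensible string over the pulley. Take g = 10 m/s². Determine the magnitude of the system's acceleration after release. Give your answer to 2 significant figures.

1.6 m/s²

Resolve each weight along its own incline: the 13 kg mass has component 13 × 10 × sin 64° = 116.843 N down its slope, and the 13 kg mass has 13 × 10 × sin 36° = 76.412 N down its slope.
The 13 kg side's 116.843 N exceeds the other side's 76.412 N, so that mass slides down and the 13 kg mass slides up. Taking that direction as positive, Newton's second law for the whole system gives 116.843 − 76.412 = (13 + 13) a, so a = 40.431 / 26 = 1.5550 m/s².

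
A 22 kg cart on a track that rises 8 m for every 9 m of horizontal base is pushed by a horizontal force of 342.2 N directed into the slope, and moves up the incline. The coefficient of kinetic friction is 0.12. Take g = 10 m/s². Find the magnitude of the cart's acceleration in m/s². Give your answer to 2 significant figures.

The horizontal push has components F cos 41.63° = 342.2 × 0.7474 = 255.760 N up the incline and F sin 41.63° = 342.2 × 0.6644 = 227.358 N pressing into the surface.
The normal force is therefore N = mg cos 41.63° + F sin 41.63° = 164.428 + 227.358 = 391.786 N, and kinetic friction down the slope is μN = 0.12 × 391.786 = 47.014 N.
Along the incline: F cos 41.63° − mg sin 41.63° − μN = ma, so 255.760 − 146.168 − 47.014 = 22 a, giving a = 2.8445 m/s².

2.8 m/s²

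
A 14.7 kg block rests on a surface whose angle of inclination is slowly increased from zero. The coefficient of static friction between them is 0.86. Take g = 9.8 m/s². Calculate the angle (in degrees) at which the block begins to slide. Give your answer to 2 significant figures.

41°

At the threshold of sliding, static friction is at its maximum μ_s N and exactly balances the weight component along the incline: mg sin θ = μ_s mg cos θ.
Hence tan θ = μ_s = 0.86, so θ = arctan(0.86) = 40.6955°.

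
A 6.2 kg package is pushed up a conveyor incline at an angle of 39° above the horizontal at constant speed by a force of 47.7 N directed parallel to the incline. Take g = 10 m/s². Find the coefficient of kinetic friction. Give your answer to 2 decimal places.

0.18

At constant speed ΣF = 0 along the incline. The applied 47.7 N acts up the slope; the weight component mg sin 39° = 39.018 N and kinetic friction μN both act down the slope.
So 47.7 = 39.018 + μ × 48.183, giving μ = (47.7 − 39.018) / 48.183 = 0.1802.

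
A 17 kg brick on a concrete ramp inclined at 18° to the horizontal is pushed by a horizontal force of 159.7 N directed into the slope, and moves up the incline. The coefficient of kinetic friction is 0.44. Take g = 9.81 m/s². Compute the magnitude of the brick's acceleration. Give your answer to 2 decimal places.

The horizontal push has components F cos 18° = 159.7 × 0.9511 = 151.891 N up the incline and F sin 18° = 159.7 × 0.3090 = 49.347 N pressing into the surface.
The normal force is therefore N = mg cos 18° + F sin 18° = 158.615 + 49.347 = 207.962 N, and kinetic friction down the slope is μN = 0.44 × 207.962 = 91.503 N.
Along the incline: F cos 18° − mg sin 18° − μN = ma, so 151.891 − 51.532 − 91.503 = 17 a, giving a = 0.5209 m/s².

0.52 m/s²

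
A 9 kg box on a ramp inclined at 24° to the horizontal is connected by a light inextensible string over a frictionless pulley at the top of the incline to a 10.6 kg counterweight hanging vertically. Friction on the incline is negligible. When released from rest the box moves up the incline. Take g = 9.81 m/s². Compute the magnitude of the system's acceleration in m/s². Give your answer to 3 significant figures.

3.47 m/s²

For the box on the incline: the weight component along the slope is m₁g sin 24° = 9 × 9.81 × 0.4067 = 35.908 N and the normal force is N = m₁g cos 24° = 80.657 N.
Newton's second law for the box (up-slope positive): T − 35.908 = 9 a. For the hanging counterweight (downward positive): 10.6 × 9.81 − T = 10.6 a.
Adding the two equations eliminates T: 68.078 = 19.6 a, so a = 3.4734 m/s².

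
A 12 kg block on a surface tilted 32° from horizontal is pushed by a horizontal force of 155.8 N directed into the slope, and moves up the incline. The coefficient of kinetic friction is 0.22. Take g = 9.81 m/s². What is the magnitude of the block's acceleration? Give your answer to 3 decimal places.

2.468 m/s²

The horizontal push has components F cos 32° = 155.8 × 0.8480 = 132.118 N up the incline and F sin 32° = 155.8 × 0.5299 = 82.558 N pressing into the surface.
The normal force is therefore N = mg cos 32° + F sin 32° = 99.827 + 82.558 = 182.385 N, and kinetic friction down the slope is μN = 0.22 × 182.385 = 40.125 N.
Along the incline: F cos 32° − mg sin 32° − μN = ma, so 132.118 − 62.380 − 40.125 = 12 a, giving a = 2.4678 m/s².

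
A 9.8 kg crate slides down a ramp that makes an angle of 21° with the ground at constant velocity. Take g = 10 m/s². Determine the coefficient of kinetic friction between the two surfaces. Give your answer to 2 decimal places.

0.38

At constant velocity the net force along the incline is zero: mg sin 21° = μ mg cos 21°.
So μ = tan 21° = 0.3584 / 0.9336 = 0.3839.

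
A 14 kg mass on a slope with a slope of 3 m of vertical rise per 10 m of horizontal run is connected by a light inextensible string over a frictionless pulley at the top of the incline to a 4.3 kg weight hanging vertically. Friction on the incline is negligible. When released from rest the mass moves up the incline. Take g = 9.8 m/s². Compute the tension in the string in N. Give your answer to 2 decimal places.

41.50 N

For the mass on the incline: the weight component along the slope is m₁g sin 16.70° = 14 × 9.8 × 0.2873 = 39.418 N and the normal force is N = m₁g cos 16.70° = 131.414 N.
Newton's second law for the mass (up-slope positive): T − 39.418 = 14 a. For the hanging weight (downward positive): 4.3 × 9.8 − T = 4.3 a.
Adding the two equations eliminates T: 2.722 = 18.3 a, so a = 0.1487 m/s².
Then from the hanging weight's equation, T = 4.3 × (9.8 − 0.1487) = 41.501 N.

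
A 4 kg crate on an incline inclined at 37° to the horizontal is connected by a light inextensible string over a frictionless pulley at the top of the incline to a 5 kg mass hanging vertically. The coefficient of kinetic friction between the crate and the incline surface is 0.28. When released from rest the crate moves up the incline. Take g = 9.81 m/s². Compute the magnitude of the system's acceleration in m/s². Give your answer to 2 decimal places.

For the crate on the incline: the weight component along the slope is m₁g sin 37° = 4 × 9.81 × 0.6018 = 23.615 N and the normal force is N = m₁g cos 37° = 31.338 N.
Kinetic friction opposes the crate's motion up the incline: f = μN = 0.28 × 31.338 = 8.775 N acting down the slope.
Newton's second law for the crate (up-slope positive): T − 23.615 − 8.775 = 4 a. For the hanging mass (downward positive): 5 × 9.81 − T = 5 a.
Adding the two equations eliminates T: 16.660 = 9 a, so a = 1.8511 m/s².

1.85 m/s²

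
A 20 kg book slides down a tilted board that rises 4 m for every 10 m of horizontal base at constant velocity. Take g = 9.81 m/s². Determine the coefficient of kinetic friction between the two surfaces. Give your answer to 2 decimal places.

0.40

At constant velocity the net force along the incline is zero: mg sin 21.80° = μ mg cos 21.80°.
So μ = tan 21.80° = 0.3714 / 0.9285 = 0.4000.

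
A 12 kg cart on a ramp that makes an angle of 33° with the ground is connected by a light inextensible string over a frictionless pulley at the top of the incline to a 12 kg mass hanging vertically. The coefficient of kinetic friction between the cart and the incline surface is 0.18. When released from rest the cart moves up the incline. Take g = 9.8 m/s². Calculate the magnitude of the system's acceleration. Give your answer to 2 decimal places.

For the cart on the incline: the weight component along the slope is m₁g sin 33° = 12 × 9.8 × 0.5446 = 64.045 N and the normal force is N = m₁g cos 33° = 98.628 N.
Kinetic friction opposes the cart's motion up the incline: f = μN = 0.18 × 98.628 = 17.753 N acting down the slope.
Newton's second law for the cart (up-slope positive): T − 64.045 − 17.753 = 12 a. For the hanging mass (downward positive): 12 × 9.8 − T = 12 a.
Adding the two equations eliminates T: 35.802 = 24 a, so a = 1.4917 m/s².

1.49 m/s²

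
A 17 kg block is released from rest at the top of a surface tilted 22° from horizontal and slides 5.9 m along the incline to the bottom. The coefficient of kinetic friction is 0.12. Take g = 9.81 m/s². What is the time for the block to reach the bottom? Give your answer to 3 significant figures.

The weight component along the incline is mg sin 22° = 62.473 N and the normal force is N = mg cos 22° = 154.626 N.
Friction up the slope is f = μN = 0.12 × 154.626 = 18.555 N, so the net downslope force is 62.473 − 18.555 = 43.918 N and a = 43.918 / 17 = 2.5834 m/s².
Starting from rest, L = ½at², so t = √(2L/a) = √(2 × 5.9 / 2.5834) = 2.1372 s.

2.14 s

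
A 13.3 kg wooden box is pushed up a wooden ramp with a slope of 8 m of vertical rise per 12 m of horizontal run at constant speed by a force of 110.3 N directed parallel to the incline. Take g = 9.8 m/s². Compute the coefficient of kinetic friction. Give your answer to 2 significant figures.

At constant speed ΣF = 0 along the incline. The applied 110.3 N acts up the slope; the weight component mg sin 33.69° = 72.300 N and kinetic friction μN both act down the slope.
So 110.3 = 72.300 + μ × 108.449, giving μ = (110.3 − 72.300) / 108.449 = 0.3504.

0.35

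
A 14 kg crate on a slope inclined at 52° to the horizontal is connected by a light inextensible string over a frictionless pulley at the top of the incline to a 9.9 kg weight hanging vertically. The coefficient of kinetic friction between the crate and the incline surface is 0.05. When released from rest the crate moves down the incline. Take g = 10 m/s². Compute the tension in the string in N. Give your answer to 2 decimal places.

For the crate on the incline: the weight component along the slope is m₁g sin 52° = 14 × 10 × 0.7880 = 110.320 N and the normal force is N = m₁g cos 52° = 86.193 N.
Kinetic friction opposes the crate's motion down the incline: f = μN = 0.05 × 86.193 = 4.310 N acting up the slope.
Newton's second law for the crate (down-slope positive): 110.320 − 4.310 − T = 14 a. For the hanging weight (upward positive): T − 9.9 × 10 = 9.9 a.
Adding the two equations eliminates T: 7.010 = 23.9 a, so a = 0.2933 m/s².
Then from the hanging weight's equation, T = 9.9 × (10 + 0.2933) = 101.904 N.

101.90 N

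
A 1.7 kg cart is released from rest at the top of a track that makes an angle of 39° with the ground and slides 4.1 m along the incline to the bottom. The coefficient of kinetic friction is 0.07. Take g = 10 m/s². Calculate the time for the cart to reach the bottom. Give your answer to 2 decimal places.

1.19 s

The weight component along the incline is mg sin 39° = 10.698 N and the normal force is N = mg cos 39° = 13.211 N.
Friction up the slope is f = μN = 0.07 × 13.211 = 0.925 N, so the net downslope force is 10.698 − 0.925 = 9.773 N and a = 9.773 / 1.7 = 5.7488 m/s².
Starting from rest, L = ½at², so t = √(2L/a) = √(2 × 4.1 / 5.7488) = 1.1943 s.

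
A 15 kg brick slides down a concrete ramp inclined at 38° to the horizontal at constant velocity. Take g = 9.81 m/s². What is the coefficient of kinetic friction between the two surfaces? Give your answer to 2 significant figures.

0.78

At constant velocity the net force along the incline is zero: mg sin 38° = μ mg cos 38°.
So μ = tan 38° = 0.6157 / 0.7880 = 0.7813.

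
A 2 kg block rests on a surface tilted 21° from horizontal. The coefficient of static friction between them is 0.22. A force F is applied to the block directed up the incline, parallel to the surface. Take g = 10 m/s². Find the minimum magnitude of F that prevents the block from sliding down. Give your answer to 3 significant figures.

The normal force is N = mg cos 21° = 18.672 N. With F at its minimum the block is on the verge of sliding down, so static friction is at its maximum μ_s N = 0.22 × 18.672 = 4.108 N and acts up the slope.
Equilibrium along the incline: F + μ_s N = mg sin 21°, so F = 7.167 − 4.108 = 3.059 N.

3.06 N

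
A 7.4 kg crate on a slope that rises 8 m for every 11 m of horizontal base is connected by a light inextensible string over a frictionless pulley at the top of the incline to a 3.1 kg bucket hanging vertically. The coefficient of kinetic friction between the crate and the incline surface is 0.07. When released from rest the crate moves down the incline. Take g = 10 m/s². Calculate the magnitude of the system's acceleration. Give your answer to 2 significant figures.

0.79 m/s²

For the crate on the incline: the weight component along the slope is m₁g sin 36.03° = 7.4 × 10 × 0.5882 = 43.527 N and the normal force is N = m₁g cos 36.03° = 59.846 N.
Kinetic friction opposes the crate's motion down the incline: f = μN = 0.07 × 59.846 = 4.189 N acting up the slope.
Newton's second law for the crate (down-slope positive): 43.527 − 4.189 − T = 7.4 a. For the hanging bucket (upward positive): T − 3.1 × 10 = 3.1 a.
Adding the two equations eliminates T: 8.338 = 10.5 a, so a = 0.7941 m/s².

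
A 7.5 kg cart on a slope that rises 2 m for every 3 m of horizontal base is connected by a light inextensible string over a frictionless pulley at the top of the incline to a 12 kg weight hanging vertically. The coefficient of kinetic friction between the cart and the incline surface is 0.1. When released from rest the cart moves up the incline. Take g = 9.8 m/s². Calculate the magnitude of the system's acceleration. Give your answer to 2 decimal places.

For the cart on the incline: the weight component along the slope is m₁g sin 33.69° = 7.5 × 9.8 × 0.5547 = 40.770 N and the normal force is N = m₁g cos 33.69° = 61.156 N.
Kinetic friction opposes the cart's motion up the incline: f = μN = 0.1 × 61.156 = 6.116 N acting down the slope.
Newton's second law for the cart (up-slope positive): T − 40.770 − 6.116 = 7.5 a. For the hanging weight (downward positive): 12 × 9.8 − T = 12 a.
Adding the two equations eliminates T: 70.714 = 19.5 a, so a = 3.6264 m/s².

3.63 m/s²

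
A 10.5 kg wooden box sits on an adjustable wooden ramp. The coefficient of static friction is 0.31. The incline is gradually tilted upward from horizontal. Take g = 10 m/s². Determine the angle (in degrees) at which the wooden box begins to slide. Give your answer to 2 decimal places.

At the threshold of sliding, static friction is at its maximum μ_s N and exactly balances the weight component along the incline: mg sin θ = μ_s mg cos θ.
Hence tan θ = μ_s = 0.31, so θ = arctan(0.31) = 17.2234°.

17.22°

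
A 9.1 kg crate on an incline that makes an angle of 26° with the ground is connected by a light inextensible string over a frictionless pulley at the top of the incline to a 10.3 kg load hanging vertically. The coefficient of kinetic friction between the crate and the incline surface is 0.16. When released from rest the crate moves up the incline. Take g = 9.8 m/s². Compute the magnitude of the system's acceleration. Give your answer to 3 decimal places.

2.527 m/s²

For the crate on the incline: the weight component along the slope is m₁g sin 26° = 9.1 × 9.8 × 0.4384 = 39.097 N and the normal force is N = m₁g cos 26° = 80.154 N.
Kinetic friction opposes the crate's motion up the incline: f = μN = 0.16 × 80.154 = 12.825 N acting down the slope.
Newton's second law for the crate (up-slope positive): T − 39.097 − 12.825 = 9.1 a. For the hanging load (downward positive): 10.3 × 9.8 − T = 10.3 a.
Adding the two equations eliminates T: 49.018 = 19.4 a, so a = 2.5267 m/s².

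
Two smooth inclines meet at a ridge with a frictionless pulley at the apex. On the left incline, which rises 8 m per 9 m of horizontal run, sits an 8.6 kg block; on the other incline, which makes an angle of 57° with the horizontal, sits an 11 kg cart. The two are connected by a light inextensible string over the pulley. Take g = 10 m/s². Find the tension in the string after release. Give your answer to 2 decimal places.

Resolve each weight along its own incline: the 8.6 kg mass has component 8.6 × 10 × sin 41.63° = 57.135 N down its slope, and the 11 kg mass has 11 × 10 × sin 57° = 92.254 N down its slope.
The 11 kg side's 92.254 N exceeds the other side's 57.135 N, so that mass slides down and the 8.6 kg mass slides up. Taking that direction as positive, Newton's second law for the whole system gives 92.254 − 57.135 = (8.6 + 11) a, so a = 35.119 / 19.6 = 1.7918 m/s².
For the 8.6 kg mass (up-slope positive): T − 57.135 = 8.6 × 1.7918, so T = 72.544 N.

72.54 N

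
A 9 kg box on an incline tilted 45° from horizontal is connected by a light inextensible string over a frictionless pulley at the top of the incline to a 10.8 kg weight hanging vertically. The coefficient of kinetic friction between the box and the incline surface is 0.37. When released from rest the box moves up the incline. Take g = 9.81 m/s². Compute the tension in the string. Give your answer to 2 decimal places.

94.81 N

For the box on the incline: the weight component along the slope is m₁g sin 45° = 9 × 9.81 × 0.7071 = 62.430 N and the normal force is N = m₁g cos 45° = 62.430 N.
Kinetic friction opposes the box's motion up the incline: f = μN = 0.37 × 62.430 = 23.099 N acting down the slope.
Newton's second law for the box (up-slope positive): T − 62.430 − 23.099 = 9 a. For the hanging weight (downward positive): 10.8 × 9.81 − T = 10.8 a.
Adding the two equations eliminates T: 20.419 = 19.8 a, so a = 1.0313 m/s².
Then from the hanging weight's equation, T = 10.8 × (9.81 − 1.0313) = 94.810 N.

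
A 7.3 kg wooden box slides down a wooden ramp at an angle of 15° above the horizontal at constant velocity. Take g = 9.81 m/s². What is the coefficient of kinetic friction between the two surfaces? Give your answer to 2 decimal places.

At constant velocity the net force along the incline is zero: mg sin 15° = μ mg cos 15°.
So μ = tan 15° = 0.2588 / 0.9659 = 0.2679.

0.27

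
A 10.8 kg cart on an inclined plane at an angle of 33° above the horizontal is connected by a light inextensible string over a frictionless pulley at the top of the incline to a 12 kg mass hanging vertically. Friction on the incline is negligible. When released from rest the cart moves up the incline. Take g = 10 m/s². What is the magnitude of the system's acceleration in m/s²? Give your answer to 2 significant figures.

For the cart on the incline: the weight component along the slope is m₁g sin 33° = 10.8 × 10 × 0.5446 = 58.817 N and the normal force is N = m₁g cos 33° = 90.576 N.
Newton's second law for the cart (up-slope positive): T − 58.817 = 10.8 a. For the hanging mass (downward positive): 12 × 10 − T = 12 a.
Adding the two equations eliminates T: 61.183 = 22.8 a, so a = 2.6835 m/s².

2.7 m/s²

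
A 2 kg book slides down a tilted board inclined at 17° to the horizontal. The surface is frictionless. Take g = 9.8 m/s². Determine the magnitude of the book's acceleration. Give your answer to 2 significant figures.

Resolving the weight along the incline: the component pulling the book down the slope is mg sin 17° = 2 × 9.8 × 0.2924 = 5.731 N, and the normal force is N = mg cos 17° = 2 × 9.8 × 0.9563 = 18.743 N.
With no friction the net force along the incline is 5.731 N, so a = g sin 17° = 5.731 / 2 = 2.8655 m/s².

2.9 m/s²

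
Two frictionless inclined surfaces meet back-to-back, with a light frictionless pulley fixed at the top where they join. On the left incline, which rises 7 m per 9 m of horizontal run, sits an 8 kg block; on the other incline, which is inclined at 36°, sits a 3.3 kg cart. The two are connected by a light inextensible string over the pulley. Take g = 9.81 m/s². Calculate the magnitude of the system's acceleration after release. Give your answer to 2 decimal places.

Resolve each weight along its own incline: the 8 kg mass has component 8 × 9.81 × sin 37.87° = 48.182 N down its slope, and the 3.3 kg mass has 3.3 × 9.81 × sin 36° = 19.028 N down its slope.
The 8 kg side's 48.182 N exceeds the other side's 19.028 N, so that mass slides down and the 3.3 kg mass slides up. Taking that direction as positive, Newton's second law for the whole system gives 48.182 − 19.028 = (8 + 3.3) a, so a = 29.154 / 11.3 = 2.5800 m/s².

2.58 m/s²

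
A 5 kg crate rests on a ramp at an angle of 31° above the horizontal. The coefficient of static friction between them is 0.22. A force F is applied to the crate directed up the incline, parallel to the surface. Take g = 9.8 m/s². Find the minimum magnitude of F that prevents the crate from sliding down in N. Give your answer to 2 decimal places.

16.00 N

The normal force is N = mg cos 31° = 42.001 N. With F at its minimum the crate is on the verge of sliding down, so static friction is at its maximum μ_s N = 0.22 × 42.001 = 9.240 N and acts up the slope.
Equilibrium along the incline: F + μ_s N = mg sin 31°, so F = 25.237 − 9.240 = 15.997 N.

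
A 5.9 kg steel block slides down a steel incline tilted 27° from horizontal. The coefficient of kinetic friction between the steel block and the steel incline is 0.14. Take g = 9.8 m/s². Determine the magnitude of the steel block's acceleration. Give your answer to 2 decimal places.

3.23 m/s²

Resolving the weight along the incline: the component pulling the steel block down the slope is mg sin 27° = 5.9 × 9.8 × 0.4540 = 26.250 N, and the normal force is N = mg cos 27° = 5.9 × 9.8 × 0.8910 = 51.518 N.
Kinetic friction acts up the slope with magnitude f = μN = 0.14 × 51.518 = 7.213 N.
Net force along the incline is 26.250 − 7.213 = 19.037 N, so a = 19.037 / 5.9 = 3.2266 m/s².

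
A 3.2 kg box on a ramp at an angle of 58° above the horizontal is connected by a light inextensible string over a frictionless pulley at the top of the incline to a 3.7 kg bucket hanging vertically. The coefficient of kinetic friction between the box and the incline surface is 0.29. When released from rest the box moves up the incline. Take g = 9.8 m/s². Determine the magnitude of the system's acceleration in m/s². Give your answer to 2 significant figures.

For the box on the incline: the weight component along the slope is m₁g sin 58° = 3.2 × 9.8 × 0.8480 = 26.593 N and the normal force is N = m₁g cos 58° = 16.618 N.
Kinetic friction opposes the box's motion up the incline: f = μN = 0.29 × 16.618 = 4.819 N acting down the slope.
Newton's second law for the box (up-slope positive): T − 26.593 − 4.819 = 3.2 a. For the hanging bucket (downward positive): 3.7 × 9.8 − T = 3.7 a.
Adding the two equations eliminates T: 4.848 = 6.9 a, so a = 0.7026 m/s².

0.70 m/s²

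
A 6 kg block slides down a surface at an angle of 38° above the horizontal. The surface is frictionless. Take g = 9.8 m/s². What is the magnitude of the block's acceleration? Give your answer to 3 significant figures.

6.03 m/s²

Resolving the weight along the incline: the component pulling the block down the slope is mg sin 38° = 6 × 9.8 × 0.6157 = 36.203 N, and the normal force is N = mg cos 38° = 6 × 9.8 × 0.7880 = 46.334 N.
With no friction the net force along the incline is 36.203 N, so a = g sin 38° = 36.203 / 6 = 6.0338 m/s².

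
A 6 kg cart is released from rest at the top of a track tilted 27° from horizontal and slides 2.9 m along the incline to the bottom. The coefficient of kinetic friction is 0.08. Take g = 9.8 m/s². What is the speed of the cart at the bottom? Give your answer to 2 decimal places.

4.66 m/s

The weight component along the incline is mg sin 27° = 26.695 N and the normal force is N = mg cos 27° = 52.391 N.
Friction up the slope is f = μN = 0.08 × 52.391 = 4.191 N, so the net downslope force is 26.695 − 4.191 = 22.504 N and a = 22.504 / 6 = 3.7507 m/s².
Starting from rest over a distance of 2.9 m, v² = 2aL = 2 × 3.7507 × 2.9 = 21.7541, so v = 4.6641 m/s.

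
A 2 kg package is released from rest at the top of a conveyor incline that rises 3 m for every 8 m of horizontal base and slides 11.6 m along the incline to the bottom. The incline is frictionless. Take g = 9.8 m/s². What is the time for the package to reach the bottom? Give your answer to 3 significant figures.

The weight component along the incline is mg sin 20.56° = 6.882 N and the normal force is N = mg cos 20.56° = 18.352 N.
With no friction, a = g sin 20.56° = 3.4410 m/s².
Starting from rest, L = ½at², so t = √(2L/a) = √(2 × 11.6 / 3.4410) = 2.5966 s.

2.60 s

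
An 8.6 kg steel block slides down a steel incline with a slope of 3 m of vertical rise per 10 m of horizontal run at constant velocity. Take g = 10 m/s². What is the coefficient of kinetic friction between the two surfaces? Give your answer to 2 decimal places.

At constant velocity the net force along the incline is zero: mg sin 16.70° = μ mg cos 16.70°.
So μ = tan 16.70° = 0.2873 / 0.9578 = 0.3000.

0.30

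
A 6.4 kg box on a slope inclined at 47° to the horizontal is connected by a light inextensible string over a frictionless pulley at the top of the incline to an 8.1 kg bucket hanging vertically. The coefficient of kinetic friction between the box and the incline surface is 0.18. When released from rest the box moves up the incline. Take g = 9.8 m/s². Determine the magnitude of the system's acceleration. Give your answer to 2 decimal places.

1.78 m/s²

For the box on the incline: the weight component along the slope is m₁g sin 47° = 6.4 × 9.8 × 0.7314 = 45.873 N and the normal force is N = m₁g cos 47° = 42.775 N.
Kinetic friction opposes the box's motion up the incline: f = μN = 0.18 × 42.775 = 7.699 N acting down the slope.
Newton's second law for the box (up-slope positive): T − 45.873 − 7.699 = 6.4 a. For the hanging bucket (downward positive): 8.1 × 9.8 − T = 8.1 a.
Adding the two equations eliminates T: 25.808 = 14.5 a, so a = 1.7799 m/s².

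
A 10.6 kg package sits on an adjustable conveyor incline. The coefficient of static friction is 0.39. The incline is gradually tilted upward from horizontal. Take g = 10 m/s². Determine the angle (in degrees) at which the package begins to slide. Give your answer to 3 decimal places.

At the threshold of sliding, static friction is at its maximum μ_s N and exactly balances the weight component along the incline: mg sin θ = μ_s mg cos θ.
Hence tan θ = μ_s = 0.39, so θ = arctan(0.39) = 21.3058°.

21.306°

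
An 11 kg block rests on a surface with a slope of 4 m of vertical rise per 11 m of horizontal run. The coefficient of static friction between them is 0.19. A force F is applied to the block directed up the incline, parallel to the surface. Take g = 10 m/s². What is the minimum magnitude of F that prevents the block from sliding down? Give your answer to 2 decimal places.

17.95 N

The normal force is N = mg cos 19.98° = 103.377 N. With F at its minimum the block is on the verge of sliding down, so static friction is at its maximum μ_s N = 0.19 × 103.377 = 19.642 N and acts up the slope.
Equilibrium along the incline: F + μ_s N = mg sin 19.98°, so F = 37.592 − 19.642 = 17.950 N.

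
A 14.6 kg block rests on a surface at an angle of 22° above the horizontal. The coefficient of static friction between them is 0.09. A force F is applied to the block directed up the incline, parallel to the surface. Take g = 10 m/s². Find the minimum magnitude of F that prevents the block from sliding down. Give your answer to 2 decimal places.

42.51 N

The normal force is N = mg cos 22° = 135.369 N. With F at its minimum the block is on the verge of sliding down, so static friction is at its maximum μ_s N = 0.09 × 135.369 = 12.183 N and acts up the slope.
Equilibrium along the incline: F + μ_s N = mg sin 22°, so F = 54.693 − 12.183 = 42.510 N.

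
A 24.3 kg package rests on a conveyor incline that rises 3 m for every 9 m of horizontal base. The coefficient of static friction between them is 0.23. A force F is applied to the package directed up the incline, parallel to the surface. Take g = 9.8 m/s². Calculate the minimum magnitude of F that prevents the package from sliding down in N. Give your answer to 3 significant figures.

The normal force is N = mg cos 18.43° = 225.919 N. With F at its minimum the package is on the verge of sliding down, so static friction is at its maximum μ_s N = 0.23 × 225.919 = 51.961 N and acts up the slope.
Equilibrium along the incline: F + μ_s N = mg sin 18.43°, so F = 75.306 − 51.961 = 23.345 N.

23.3 N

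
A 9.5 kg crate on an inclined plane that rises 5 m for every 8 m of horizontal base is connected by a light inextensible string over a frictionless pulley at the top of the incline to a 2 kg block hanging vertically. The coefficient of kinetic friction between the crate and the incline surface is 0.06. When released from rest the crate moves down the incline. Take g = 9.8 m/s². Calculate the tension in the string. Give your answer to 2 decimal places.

For the crate on the incline: the weight component along the slope is m₁g sin 32.01° = 9.5 × 9.8 × 0.5300 = 49.343 N and the normal force is N = m₁g cos 32.01° = 78.949 N.
Kinetic friction opposes the crate's motion down the incline: f = μN = 0.06 × 78.949 = 4.737 N acting up the slope.
Newton's second law for the crate (down-slope positive): 49.343 − 4.737 − T = 9.5 a. For the hanging block (upward positive): T − 2 × 9.8 = 2 a.
Adding the two equations eliminates T: 25.006 = 11.5 a, so a = 2.1744 m/s².
Then from the hanging block's equation, T = 2 × (9.8 + 2.1744) = 23.949 N.

23.95 N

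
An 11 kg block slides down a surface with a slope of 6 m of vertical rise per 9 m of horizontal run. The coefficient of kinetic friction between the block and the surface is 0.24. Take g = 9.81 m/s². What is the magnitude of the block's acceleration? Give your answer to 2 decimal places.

Resolving the weight along the incline: the component pulling the block down the slope is mg sin 33.69° = 11 × 9.81 × 0.5547 = 59.858 N, and the normal force is N = mg cos 33.69° = 11 × 9.81 × 0.8321 = 89.792 N.
Kinetic friction acts up the slope with magnitude f = μN = 0.24 × 89.792 = 21.550 N.
Net force along the incline is 59.858 − 21.550 = 38.308 N, so a = 38.308 / 11 = 3.4825 m/s².

3.48 m/s²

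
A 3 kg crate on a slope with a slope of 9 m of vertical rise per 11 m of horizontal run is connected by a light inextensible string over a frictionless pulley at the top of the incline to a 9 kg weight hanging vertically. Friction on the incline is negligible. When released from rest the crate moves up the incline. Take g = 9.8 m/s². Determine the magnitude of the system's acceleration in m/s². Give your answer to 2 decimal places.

For the crate on the incline: the weight component along the slope is m₁g sin 39.29° = 3 × 9.8 × 0.6332 = 18.616 N and the normal force is N = m₁g cos 39.29° = 22.754 N.
Newton's second law for the crate (up-slope positive): T − 18.616 = 3 a. For the hanging weight (downward positive): 9 × 9.8 − T = 9 a.
Adding the two equations eliminates T: 69.584 = 12 a, so a = 5.7987 m/s².

5.80 m/s²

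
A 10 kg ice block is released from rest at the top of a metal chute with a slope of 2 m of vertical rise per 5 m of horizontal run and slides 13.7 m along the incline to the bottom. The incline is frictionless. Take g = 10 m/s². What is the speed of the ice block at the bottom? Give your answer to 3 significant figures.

The weight component along the incline is mg sin 21.80° = 37.139 N and the normal force is N = mg cos 21.80° = 92.848 N.
With no friction, a = g sin 21.80° = 3.7139 m/s².
Starting from rest over a distance of 13.7 m, v² = 2aL = 2 × 3.7139 × 13.7 = 101.7609, so v = 10.0877 m/s.

10.1 m/s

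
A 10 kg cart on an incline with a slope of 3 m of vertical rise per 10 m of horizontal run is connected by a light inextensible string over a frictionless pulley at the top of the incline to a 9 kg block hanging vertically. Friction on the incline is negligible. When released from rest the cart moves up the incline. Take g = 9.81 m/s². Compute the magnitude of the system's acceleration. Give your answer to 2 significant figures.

For the cart on the incline: the weight component along the slope is m₁g sin 16.70° = 10 × 9.81 × 0.2873 = 28.184 N and the normal force is N = m₁g cos 16.70° = 93.963 N.
Newton's second law for the cart (up-slope positive): T − 28.184 = 10 a. For the hanging block (downward positive): 9 × 9.81 − T = 9 a.
Adding the two equations eliminates T: 60.106 = 19 a, so a = 3.1635 m/s².

3.2 m/s²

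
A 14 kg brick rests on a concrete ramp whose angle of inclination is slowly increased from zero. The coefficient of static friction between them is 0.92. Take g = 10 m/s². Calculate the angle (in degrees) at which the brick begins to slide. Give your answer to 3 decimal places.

At the threshold of sliding, static friction is at its maximum μ_s N and exactly balances the weight component along the incline: mg sin θ = μ_s mg cos θ.
Hence tan θ = μ_s = 0.92, so θ = arctan(0.92) = 42.6141°.

42.614°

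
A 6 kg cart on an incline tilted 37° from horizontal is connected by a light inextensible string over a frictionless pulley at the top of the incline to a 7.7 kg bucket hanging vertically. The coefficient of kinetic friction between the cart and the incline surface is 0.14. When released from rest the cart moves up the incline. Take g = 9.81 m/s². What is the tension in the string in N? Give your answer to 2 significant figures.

57 N

For the cart on the incline: the weight component along the slope is m₁g sin 37° = 6 × 9.81 × 0.6018 = 35.422 N and the normal force is N = m₁g cos 37° = 47.008 N.
Kinetic friction opposes the cart's motion up the incline: f = μN = 0.14 × 47.008 = 6.581 N acting down the slope.
Newton's second law for the cart (up-slope positive): T − 35.422 − 6.581 = 6 a. For the hanging bucket (downward positive): 7.7 × 9.81 − T = 7.7 a.
Adding the two equations eliminates T: 33.534 = 13.7 a, so a = 2.4477 m/s².
Then from the hanging bucket's equation, T = 7.7 × (9.81 − 2.4477) = 56.690 N.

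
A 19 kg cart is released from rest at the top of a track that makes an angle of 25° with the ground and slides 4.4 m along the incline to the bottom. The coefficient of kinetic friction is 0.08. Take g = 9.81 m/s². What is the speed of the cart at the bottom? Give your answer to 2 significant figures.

The weight component along the incline is mg sin 25° = 78.772 N and the normal force is N = mg cos 25° = 168.927 N.
Friction up the slope is f = μN = 0.08 × 168.927 = 13.514 N, so the net downslope force is 78.772 − 13.514 = 65.258 N and a = 65.258 / 19 = 3.4346 m/s².
Starting from rest over a distance of 4.4 m, v² = 2aL = 2 × 3.4346 × 4.4 = 30.2245, so v = 5.4977 m/s.

5.5 m/s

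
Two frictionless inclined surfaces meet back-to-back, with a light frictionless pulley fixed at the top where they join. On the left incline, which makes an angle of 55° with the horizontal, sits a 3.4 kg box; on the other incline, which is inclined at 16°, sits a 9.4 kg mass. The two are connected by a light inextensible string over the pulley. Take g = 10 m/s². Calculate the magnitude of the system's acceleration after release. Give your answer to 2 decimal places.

Resolve each weight along its own incline: the 3.4 kg mass has component 3.4 × 10 × sin 55° = 27.851 N down its slope, and the 9.4 kg mass has 9.4 × 10 × sin 16° = 25.910 N down its slope.
The 3.4 kg side's 27.851 N exceeds the other side's 25.910 N, so that mass slides down and the 9.4 kg mass slides up. Taking that direction as positive, Newton's second law for the whole system gives 27.851 − 25.910 = (3.4 + 9.4) a, so a = 1.941 / 12.8 = 0.1516 m/s².

0.15 m/s²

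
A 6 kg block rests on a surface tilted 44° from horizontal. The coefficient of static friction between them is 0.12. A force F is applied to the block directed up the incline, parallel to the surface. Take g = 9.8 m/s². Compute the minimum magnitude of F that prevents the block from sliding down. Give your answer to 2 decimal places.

35.77 N

The normal force is N = mg cos 44° = 42.297 N. With F at its minimum the block is on the verge of sliding down, so static friction is at its maximum μ_s N = 0.12 × 42.297 = 5.076 N and acts up the slope.
Equilibrium along the incline: F + μ_s N = mg sin 44°, so F = 40.846 − 5.076 = 35.770 N.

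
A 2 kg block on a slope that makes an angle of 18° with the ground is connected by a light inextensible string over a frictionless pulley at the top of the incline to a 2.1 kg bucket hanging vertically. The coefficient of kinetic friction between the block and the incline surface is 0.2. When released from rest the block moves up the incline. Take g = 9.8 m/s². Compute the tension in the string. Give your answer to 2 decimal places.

For the block on the incline: the weight component along the slope is m₁g sin 18° = 2 × 9.8 × 0.3090 = 6.056 N and the normal force is N = m₁g cos 18° = 18.641 N.
Kinetic friction opposes the block's motion up the incline: f = μN = 0.2 × 18.641 = 3.728 N acting down the slope.
Newton's second law for the block (up-slope positive): T − 6.056 − 3.728 = 2 a. For the hanging bucket (downward positive): 2.1 × 9.8 − T = 2.1 a.
Adding the two equations eliminates T: 10.796 = 4.1 a, so a = 2.6332 m/s².
Then from the hanging bucket's equation, T = 2.1 × (9.8 − 2.6332) = 15.050 N.

15.05 N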